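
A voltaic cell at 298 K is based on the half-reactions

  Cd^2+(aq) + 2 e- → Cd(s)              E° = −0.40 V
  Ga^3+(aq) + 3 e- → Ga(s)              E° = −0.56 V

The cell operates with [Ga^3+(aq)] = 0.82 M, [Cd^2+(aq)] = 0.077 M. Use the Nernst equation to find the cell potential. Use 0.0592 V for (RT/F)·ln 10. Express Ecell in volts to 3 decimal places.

+0.129 V

Cd²⁺/Cd is reduced (cathode, E° = −0.40 V) and Ga³⁺/Ga is oxidized (anode).
The standard potential is −0.40 − (−0.56) = +0.16 V and the balanced reaction transfers n = 6 electrons.
The balanced reaction is 3 Cd^2+(aq) + 2 Ga(s) → 3 Cd(s) + 2 Ga^3+(aq), so Q = [Ga^3+(aq)]^2 / [Cd^2+(aq)]^3 = 1.47×10^3 and log Q = 3.168.
Applying E = E° − (RT ln10/nF)·log Q gives +0.16 − (0.0592/6)(3.168) = +0.129 V.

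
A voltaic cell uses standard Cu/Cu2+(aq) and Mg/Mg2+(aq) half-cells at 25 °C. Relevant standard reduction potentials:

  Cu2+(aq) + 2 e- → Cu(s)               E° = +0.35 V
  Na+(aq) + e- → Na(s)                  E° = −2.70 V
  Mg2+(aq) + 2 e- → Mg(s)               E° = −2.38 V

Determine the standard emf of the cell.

+2.73 V

The Cu²⁺/Cu couple has the higher E°, so Cu ion is reduced (cathode) and Mg is oxidized (anode).
E°cell = E°(cathode) − E°(anode) = +0.35 − (−2.38) = +2.73 V.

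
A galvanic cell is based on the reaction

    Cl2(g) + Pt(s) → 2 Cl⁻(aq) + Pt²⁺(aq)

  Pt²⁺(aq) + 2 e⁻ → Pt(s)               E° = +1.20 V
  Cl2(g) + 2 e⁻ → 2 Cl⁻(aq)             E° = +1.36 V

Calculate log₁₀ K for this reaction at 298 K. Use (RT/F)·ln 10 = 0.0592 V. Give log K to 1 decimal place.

The Cl₂/Cl⁻ couple is reduced (cathode); E°cell = +1.36 − (+1.20) = +0.16 V with n = 2.
At equilibrium E = 0, so log K = nE°cell / 0.0592 = (2)(+0.16) / 0.0592 = 5.4.

log K = 5.4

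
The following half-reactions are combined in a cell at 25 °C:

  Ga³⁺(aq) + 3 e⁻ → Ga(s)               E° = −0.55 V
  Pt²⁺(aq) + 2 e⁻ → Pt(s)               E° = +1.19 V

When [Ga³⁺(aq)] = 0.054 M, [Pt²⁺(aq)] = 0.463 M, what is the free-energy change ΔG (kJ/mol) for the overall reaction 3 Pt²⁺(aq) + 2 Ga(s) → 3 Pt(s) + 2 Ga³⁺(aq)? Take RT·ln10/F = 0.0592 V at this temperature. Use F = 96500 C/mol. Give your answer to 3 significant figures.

With Pt²⁺/Pt reduced at the cathode, E°cell = +1.19 − (−0.55) = +1.74 V and n = 6.
Here Q = [Ga³⁺(aq)]^2 / [Pt²⁺(aq)]^3 = 0.0294 (log Q = −1.532), giving E = +1.74 − (0.0592/6)·(−1.532) = +1.7551 V.
ΔG = −nFE = −(6)(96500)(+1.7551) J/mol = −1020 kJ/mol.

−1020 kJ/mol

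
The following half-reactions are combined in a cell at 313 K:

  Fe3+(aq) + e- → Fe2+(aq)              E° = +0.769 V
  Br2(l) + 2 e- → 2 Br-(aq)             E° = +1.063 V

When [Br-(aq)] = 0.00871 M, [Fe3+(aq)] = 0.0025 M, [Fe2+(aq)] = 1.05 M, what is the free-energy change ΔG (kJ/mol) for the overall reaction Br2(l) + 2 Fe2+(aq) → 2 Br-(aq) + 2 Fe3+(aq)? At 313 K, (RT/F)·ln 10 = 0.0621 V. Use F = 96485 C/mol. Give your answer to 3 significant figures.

−113 kJ/mol

The standard cell potential is +1.063 − (+0.769) = +0.294 V, with n = 2 electrons in the balanced equation.
Q = ([Br-(aq)]^2·[Fe3+(aq)]^2) / [Fe2+(aq)]^2 = 4.3×10^−10, so log Q = −9.366 and E = +0.294 − (0.0621/2)(−9.366) = +0.5848 V.
Finally ΔG = −nFE = −(2)(96485 C/mol)(+0.5848 V) = −113 kJ/mol.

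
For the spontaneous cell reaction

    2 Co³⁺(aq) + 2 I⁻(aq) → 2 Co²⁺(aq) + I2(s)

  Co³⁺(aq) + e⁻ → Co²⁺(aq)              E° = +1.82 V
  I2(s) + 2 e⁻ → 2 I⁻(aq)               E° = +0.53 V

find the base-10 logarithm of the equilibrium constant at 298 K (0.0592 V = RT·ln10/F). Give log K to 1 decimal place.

The Co³⁺/Co²⁺ couple is reduced (cathode); E°cell = +1.82 − (+0.53) = +1.29 V with n = 2.
At equilibrium E = 0, so log K = nE°cell / 0.0592 = (2)(+1.29) / 0.0592 = 43.6.

log K = 43.6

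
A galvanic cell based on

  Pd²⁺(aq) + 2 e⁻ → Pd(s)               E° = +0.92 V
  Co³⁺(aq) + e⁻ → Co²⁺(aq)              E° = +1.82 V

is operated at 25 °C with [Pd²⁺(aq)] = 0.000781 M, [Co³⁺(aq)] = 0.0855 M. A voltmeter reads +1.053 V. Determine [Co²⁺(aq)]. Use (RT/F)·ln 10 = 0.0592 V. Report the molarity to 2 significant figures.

0.0080 M

The Co³⁺/Co²⁺ couple has the larger reduction potential, so it is the cathode: E°cell = +1.82 − (+0.92) = +0.90 V and n = 2.
From the Nernst equation, log Q = n(E° − E)/0.0592 = 2·(+0.90 − (+1.053))/0.0592 = −5.169.
For 2 Co³⁺(aq) + Pd(s) → 2 Co²⁺(aq) + Pd²⁺(aq), the reaction quotient is Q = ([Co²⁺(aq)]^2·[Pd²⁺(aq)]) / [Co³⁺(aq)]^2.
Substituting the known concentrations and solving, log [Co²⁺(aq)] = −2.099 and [Co²⁺(aq)] = 0.0080 M.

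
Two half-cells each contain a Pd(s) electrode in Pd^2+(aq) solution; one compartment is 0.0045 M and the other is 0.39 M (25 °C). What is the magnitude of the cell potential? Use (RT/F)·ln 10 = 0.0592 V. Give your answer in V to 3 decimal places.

For a concentration cell E°cell = 0, since both electrodes use the same couple.
The compartment with the higher Pd^2+(aq) concentration (0.39 M) acts as the cathode; ions are reduced there and produced at the dilute (0.0045 M) anode.
With n = 2, Ecell = −(0.0592/2)·log([dilute]/[conc]) = −(0.0592/2)·log(0.0045/0.39) = +0.057 V.

0.057 V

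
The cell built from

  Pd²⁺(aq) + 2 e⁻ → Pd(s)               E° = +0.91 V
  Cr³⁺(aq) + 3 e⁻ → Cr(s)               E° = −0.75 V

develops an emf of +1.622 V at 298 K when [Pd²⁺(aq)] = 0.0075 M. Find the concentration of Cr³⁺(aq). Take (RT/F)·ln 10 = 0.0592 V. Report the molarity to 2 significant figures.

With Pd²⁺/Pd at the cathode and Cr³⁺/Cr at the anode, E°cell = +0.91 − (−0.75) = +1.66 V (n = 6).
From the Nernst equation, log Q = n(E° − E)/0.0592 = 6·(+1.66 − (+1.622))/0.0592 = 3.851.
Balancing electrons gives 3 Pd²⁺(aq) + 2 Cr(s) → 3 Pd(s) + 2 Cr³⁺(aq); thus Q = [Cr³⁺(aq)]^2 / [Pd²⁺(aq)]^3.
Substituting the known concentrations and solving, log [Cr³⁺(aq)] = −1.262 and [Cr³⁺(aq)] = 0.055 M.

0.055 M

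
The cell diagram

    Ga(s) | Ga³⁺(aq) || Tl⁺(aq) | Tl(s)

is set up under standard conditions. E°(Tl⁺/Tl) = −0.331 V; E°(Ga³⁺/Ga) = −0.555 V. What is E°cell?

+0.224 V

By convention the left-hand electrode in cell notation is the anode (oxidation) and the right-hand electrode is the cathode (reduction).
E°cell = E°(right) − E°(left) = −0.331 − (−0.555) = +0.224 V.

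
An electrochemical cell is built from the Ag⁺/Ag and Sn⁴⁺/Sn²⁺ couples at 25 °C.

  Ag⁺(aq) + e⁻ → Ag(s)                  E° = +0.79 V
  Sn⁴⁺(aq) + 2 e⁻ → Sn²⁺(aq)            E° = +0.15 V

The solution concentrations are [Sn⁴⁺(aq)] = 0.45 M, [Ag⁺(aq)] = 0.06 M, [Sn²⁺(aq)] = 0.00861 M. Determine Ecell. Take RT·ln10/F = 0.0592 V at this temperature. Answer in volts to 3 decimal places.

+0.517 V

Ag⁺/Ag is reduced (cathode, E° = +0.79 V) and Sn⁴⁺/Sn²⁺ is oxidized (anode).
E°cell = E°cat − E°an = +0.79 − (+0.15) = +0.64 V; n = 2.
The balanced reaction is 2 Ag⁺(aq) + Sn²⁺(aq) → 2 Ag(s) + Sn⁴⁺(aq), so Q = [Sn⁴⁺(aq)] / ([Ag⁺(aq)]^2·[Sn²⁺(aq)]) = 1.45×10^4 and log Q = 4.162.
Applying E = E° − (RT ln10/nF)·log Q gives +0.64 − (0.0592/2)(4.162) = +0.517 V.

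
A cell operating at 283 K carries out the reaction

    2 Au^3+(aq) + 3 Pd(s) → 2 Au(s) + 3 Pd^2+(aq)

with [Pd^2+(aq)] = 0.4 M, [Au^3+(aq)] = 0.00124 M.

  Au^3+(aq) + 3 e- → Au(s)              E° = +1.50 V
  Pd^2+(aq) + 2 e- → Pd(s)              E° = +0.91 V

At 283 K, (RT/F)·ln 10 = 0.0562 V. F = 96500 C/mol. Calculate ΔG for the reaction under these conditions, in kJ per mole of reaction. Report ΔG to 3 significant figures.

With Au³⁺/Au reduced at the cathode, E°cell = +1.50 − (+0.91) = +0.59 V and n = 6.
The reaction quotient is [Pd^2+(aq)]^3 / [Au^3+(aq)]^2 = 4.16×10^4; by Nernst, E = +0.59 − (0.0562/6)(4.619) = +0.5467 V.
Then ΔG = −nFE = −6 × 96500 × +0.5467 J/mol = −317 kJ/mol.

−317 kJ/mol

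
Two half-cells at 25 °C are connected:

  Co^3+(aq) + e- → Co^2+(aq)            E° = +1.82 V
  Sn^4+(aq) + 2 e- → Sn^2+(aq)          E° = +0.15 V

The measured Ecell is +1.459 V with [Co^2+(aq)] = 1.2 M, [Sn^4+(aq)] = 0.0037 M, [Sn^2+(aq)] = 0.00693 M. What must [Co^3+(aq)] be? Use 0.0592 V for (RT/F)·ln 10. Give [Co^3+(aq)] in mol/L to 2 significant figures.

Co³⁺/Co²⁺ is the cathode (higher E°); E°cell = +1.82 − (+0.15) = +1.67 V with n = 2.
Rearranging E = E° − (0.0592/n)·log Q gives log Q = 2(+1.67 − (+1.459))/0.0592 = 7.128.
Balancing electrons gives 2 Co^3+(aq) + Sn^2+(aq) → 2 Co^2+(aq) + Sn^4+(aq); thus Q = ([Co^2+(aq)]^2·[Sn^4+(aq)]) / ([Co^3+(aq)]^2·[Sn^2+(aq)]).
Isolating [Co^3+(aq)] in Q = 10^{7.128} yields log [Co^3+(aq)] = −3.621, i.e. 0.00024 M.

0.00024 M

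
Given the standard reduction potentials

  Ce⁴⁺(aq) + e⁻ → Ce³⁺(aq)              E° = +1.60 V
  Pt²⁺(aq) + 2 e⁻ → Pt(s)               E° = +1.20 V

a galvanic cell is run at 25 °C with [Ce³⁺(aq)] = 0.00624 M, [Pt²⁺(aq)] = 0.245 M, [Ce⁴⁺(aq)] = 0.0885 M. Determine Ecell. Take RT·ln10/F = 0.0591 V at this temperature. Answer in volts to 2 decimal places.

Since E°(Ce⁴⁺/Ce³⁺) > E°(Pt²⁺/Pt), Ce⁴⁺/Ce³⁺ serves as the cathode.
The standard potential is +1.60 − (+1.20) = +0.40 V and the balanced reaction transfers n = 2 electrons.
The balanced reaction is 2 Ce⁴⁺(aq) + Pt(s) → 2 Ce³⁺(aq) + Pt²⁺(aq), so Q = ([Ce³⁺(aq)]^2·[Pt²⁺(aq)]) / [Ce⁴⁺(aq)]^2 = 0.00122 and log Q = −2.914.
Applying E = E° − (RT ln10/nF)·log Q gives +0.40 − (0.0591/2)(−2.914) = +0.49 V.

+0.49 V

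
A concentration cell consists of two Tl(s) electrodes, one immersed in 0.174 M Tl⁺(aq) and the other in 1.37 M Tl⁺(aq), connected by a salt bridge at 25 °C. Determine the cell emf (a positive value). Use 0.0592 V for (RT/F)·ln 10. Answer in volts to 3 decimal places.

0.053 V

For a concentration cell E°cell = 0, since both electrodes use the same couple.
The compartment with the higher Tl⁺(aq) concentration (1.37 M) acts as the cathode; ions are reduced there and produced at the dilute (0.174 M) anode.
With n = 1, Ecell = −(0.0592/1)·log([dilute]/[conc]) = −(0.0592/1)·log(0.174/1.37) = +0.053 V.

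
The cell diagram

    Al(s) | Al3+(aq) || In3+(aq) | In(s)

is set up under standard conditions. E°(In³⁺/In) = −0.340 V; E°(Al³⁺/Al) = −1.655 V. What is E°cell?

+1.315 V

By convention the left-hand electrode in cell notation is the anode (oxidation) and the right-hand electrode is the cathode (reduction).
E°cell = E°(right) − E°(left) = −0.340 − (−1.655) = +1.315 V.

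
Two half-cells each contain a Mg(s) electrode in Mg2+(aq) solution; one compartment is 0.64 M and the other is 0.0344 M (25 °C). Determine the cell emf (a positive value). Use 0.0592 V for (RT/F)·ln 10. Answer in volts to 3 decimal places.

0.038 V

For a concentration cell E°cell = 0, since both electrodes use the same couple.
The compartment with the higher Mg2+(aq) concentration (0.64 M) acts as the cathode; ions are reduced there and produced at the dilute (0.0344 M) anode.
With n = 2, Ecell = −(0.0592/2)·log([dilute]/[conc]) = −(0.0592/2)·log(0.0344/0.64) = +0.038 V.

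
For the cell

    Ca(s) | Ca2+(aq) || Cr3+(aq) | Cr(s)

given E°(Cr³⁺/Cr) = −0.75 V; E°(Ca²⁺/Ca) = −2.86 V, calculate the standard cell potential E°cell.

+2.11 V

By convention the left-hand electrode in cell notation is the anode (oxidation) and the right-hand electrode is the cathode (reduction).
E°cell = E°(right) − E°(left) = −0.75 − (−2.86) = +2.11 V.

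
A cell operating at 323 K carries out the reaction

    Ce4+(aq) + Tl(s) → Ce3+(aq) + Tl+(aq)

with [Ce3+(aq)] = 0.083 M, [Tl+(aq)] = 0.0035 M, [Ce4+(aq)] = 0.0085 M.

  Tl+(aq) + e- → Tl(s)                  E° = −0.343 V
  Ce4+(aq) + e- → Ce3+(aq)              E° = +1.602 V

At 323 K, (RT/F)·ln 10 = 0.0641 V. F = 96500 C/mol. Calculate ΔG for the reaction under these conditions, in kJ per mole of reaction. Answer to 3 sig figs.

The standard cell potential is +1.602 − (−0.343) = +1.945 V, with n = 1 electron in the balanced equation.
Here Q = ([Ce3+(aq)]·[Tl+(aq)]) / [Ce4+(aq)] = 0.0342 (log Q = −1.466), giving E = +1.945 − (0.0641/1)·(−1.466) = +2.0390 V.
Then ΔG = −nFE = −1 × 96500 × +2.0390 J/mol = −197 kJ/mol.

−197 kJ/mol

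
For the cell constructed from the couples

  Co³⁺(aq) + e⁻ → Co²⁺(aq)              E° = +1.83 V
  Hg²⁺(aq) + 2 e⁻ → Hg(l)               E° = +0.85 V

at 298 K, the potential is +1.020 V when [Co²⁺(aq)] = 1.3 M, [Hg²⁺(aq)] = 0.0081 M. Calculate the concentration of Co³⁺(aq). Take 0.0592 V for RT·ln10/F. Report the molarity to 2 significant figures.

The Co³⁺/Co²⁺ couple has the larger reduction potential, so it is the cathode: E°cell = +1.83 − (+0.85) = +0.98 V and n = 2.
Since E = E° − (0.0592/n)·log Q, log Q = n(E° − E)/0.0592 = −1.351.
For 2 Co³⁺(aq) + Hg(l) → 2 Co²⁺(aq) + Hg²⁺(aq), the reaction quotient is Q = ([Co²⁺(aq)]^2·[Hg²⁺(aq)]) / [Co³⁺(aq)]^2.
Substituting the known concentrations and solving, log [Co³⁺(aq)] = −0.256 and [Co³⁺(aq)] = 0.55 M.

0.55 M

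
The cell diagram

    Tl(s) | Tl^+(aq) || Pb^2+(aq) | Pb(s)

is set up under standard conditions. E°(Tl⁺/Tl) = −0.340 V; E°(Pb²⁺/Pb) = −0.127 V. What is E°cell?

By convention the left-hand electrode in cell notation is the anode (oxidation) and the right-hand electrode is the cathode (reduction).
E°cell = E°(right) − E°(left) = −0.127 − (−0.340) = +0.213 V.

+0.213 V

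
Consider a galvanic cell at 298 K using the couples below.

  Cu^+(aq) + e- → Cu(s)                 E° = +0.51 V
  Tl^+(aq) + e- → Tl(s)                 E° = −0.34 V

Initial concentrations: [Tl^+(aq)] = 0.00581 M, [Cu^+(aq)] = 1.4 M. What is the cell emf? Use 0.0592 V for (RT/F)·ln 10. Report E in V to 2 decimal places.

Since E°(Cu⁺/Cu) > E°(Tl⁺/Tl), Cu⁺/Cu serves as the cathode.
E°cell = +0.51 − (−0.34) = +0.85 V, with n = 1 electron transferred.
For the overall reaction Cu^+(aq) + Tl(s) → Cu(s) + Tl^+(aq), Q = [Tl^+(aq)] / [Cu^+(aq)] = 0.00415, giving log Q = −2.382.
Applying E = E° − (RT ln10/nF)·log Q gives +0.85 − (0.0592/1)(−2.382) = +0.99 V.

+0.99 V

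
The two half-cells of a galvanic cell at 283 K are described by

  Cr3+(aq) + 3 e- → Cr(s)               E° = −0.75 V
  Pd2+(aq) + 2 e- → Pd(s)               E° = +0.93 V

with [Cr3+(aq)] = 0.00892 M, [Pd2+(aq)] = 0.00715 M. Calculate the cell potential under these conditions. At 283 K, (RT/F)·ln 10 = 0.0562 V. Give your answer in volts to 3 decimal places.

+1.658 V

Pd²⁺/Pd is reduced (cathode, E° = +0.93 V) and Cr³⁺/Cr is oxidized (anode).
The standard potential is +0.93 − (−0.75) = +1.68 V and the balanced reaction transfers n = 6 electrons.
Balancing gives 3 Pd2+(aq) + 2 Cr(s) → 3 Pd(s) + 2 Cr3+(aq); hence Q = [Cr3+(aq)]^2 / [Pd2+(aq)]^3 = 218 (log Q = 2.338).
E = E° − (0.0562/n)·log Q = +1.68 − (0.0562/6)(2.338) = +1.658 V.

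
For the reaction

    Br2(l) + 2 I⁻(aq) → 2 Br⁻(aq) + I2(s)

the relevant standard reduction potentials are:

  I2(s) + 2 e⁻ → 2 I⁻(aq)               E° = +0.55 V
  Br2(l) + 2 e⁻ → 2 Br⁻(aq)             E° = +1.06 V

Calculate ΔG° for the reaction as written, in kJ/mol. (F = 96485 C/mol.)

−98.4 kJ/mol

In the reaction as written Br2(l) is reduced, so the Br₂/Br⁻ couple is the cathode and I₂/I⁻ is the anode.
E°cell = +1.06 − (+0.55) = +0.51 V; balancing electrons gives n = 2.
ΔG° = −nFE°cell = −(2)(96485)(+0.51) J/mol = −98.4 kJ/mol.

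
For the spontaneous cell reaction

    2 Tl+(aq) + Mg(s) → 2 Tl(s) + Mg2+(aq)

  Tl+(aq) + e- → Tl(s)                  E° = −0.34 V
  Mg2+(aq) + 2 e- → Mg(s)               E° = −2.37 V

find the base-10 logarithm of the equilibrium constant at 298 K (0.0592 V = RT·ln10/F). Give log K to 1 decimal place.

The Tl⁺/Tl couple is reduced (cathode); E°cell = −0.34 − (−2.37) = +2.03 V with n = 2.
At equilibrium E = 0, so log K = nE°cell / 0.0592 = (2)(+2.03) / 0.0592 = 68.6.

log K = 68.6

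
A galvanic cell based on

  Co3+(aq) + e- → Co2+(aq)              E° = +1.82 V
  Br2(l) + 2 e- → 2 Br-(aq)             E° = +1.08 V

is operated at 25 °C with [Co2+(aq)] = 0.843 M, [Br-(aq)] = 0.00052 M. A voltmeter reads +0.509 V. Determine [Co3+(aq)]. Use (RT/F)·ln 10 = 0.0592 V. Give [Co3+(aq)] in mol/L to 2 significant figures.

0.20 M

The Co³⁺/Co²⁺ couple has the larger reduction potential, so it is the cathode: E°cell = +1.82 − (+1.08) = +0.74 V and n = 2.
Rearranging E = E° − (0.0592/n)·log Q gives log Q = 2(+0.74 − (+0.509))/0.0592 = 7.804.
Balancing electrons gives 2 Co3+(aq) + 2 Br-(aq) → 2 Co2+(aq) + Br2(l); thus Q = [Co2+(aq)]^2 / ([Co3+(aq)]^2·[Br-(aq)]^2).
Solving for the unknown gives log [Co3+(aq)] = −0.692, so [Co3+(aq)] ≈ 0.20 M.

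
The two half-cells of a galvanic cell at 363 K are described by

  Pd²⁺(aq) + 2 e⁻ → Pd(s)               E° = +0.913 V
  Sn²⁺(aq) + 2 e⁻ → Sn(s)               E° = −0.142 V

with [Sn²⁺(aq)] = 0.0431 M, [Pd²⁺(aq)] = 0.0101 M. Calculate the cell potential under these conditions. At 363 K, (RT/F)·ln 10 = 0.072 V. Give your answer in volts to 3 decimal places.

Pd²⁺/Pd is reduced (cathode, E° = +0.913 V) and Sn²⁺/Sn is oxidized (anode).
E°cell = +0.913 − (−0.142) = +1.055 V, with n = 2 electrons transferred.
The balanced reaction is Pd²⁺(aq) + Sn(s) → Pd(s) + Sn²⁺(aq), so Q = [Sn²⁺(aq)] / [Pd²⁺(aq)] = 4.27 and log Q = 0.630.
Applying E = E° − (RT ln10/nF)·log Q gives +1.055 − (0.072/2)(0.630) = +1.032 V.

+1.032 V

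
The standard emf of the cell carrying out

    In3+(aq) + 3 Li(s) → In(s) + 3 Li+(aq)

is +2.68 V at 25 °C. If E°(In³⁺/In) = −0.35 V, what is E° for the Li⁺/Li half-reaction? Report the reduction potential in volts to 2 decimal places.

In the reaction as written the In³⁺/In couple is reduced (cathode) and Li⁺/Li is oxidized (anode), so E°cell = E°(In³⁺/In) − E°(Li⁺/Li).
E°(Li⁺/Li) = E°(cathode) − E°cell = −0.35 − (+2.68) = −3.03 V.

−3.03 V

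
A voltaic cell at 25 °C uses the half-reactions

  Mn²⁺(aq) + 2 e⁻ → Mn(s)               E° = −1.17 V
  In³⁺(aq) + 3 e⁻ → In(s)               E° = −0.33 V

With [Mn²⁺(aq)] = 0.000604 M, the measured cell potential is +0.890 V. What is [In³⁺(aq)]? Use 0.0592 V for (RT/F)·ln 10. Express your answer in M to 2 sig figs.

In³⁺/In is the cathode (higher E°); E°cell = −0.33 − (−1.17) = +0.84 V with n = 6.
From the Nernst equation, log Q = n(E° − E)/0.0592 = 6·(+0.84 − (+0.890))/0.0592 = −5.068.
Balancing electrons gives 2 In³⁺(aq) + 3 Mn(s) → 2 In(s) + 3 Mn²⁺(aq); thus Q = [Mn²⁺(aq)]^3 / [In³⁺(aq)]^2.
Solving for the unknown gives log [In³⁺(aq)] = −2.294, so [In³⁺(aq)] ≈ 0.0051 M.

0.0051 M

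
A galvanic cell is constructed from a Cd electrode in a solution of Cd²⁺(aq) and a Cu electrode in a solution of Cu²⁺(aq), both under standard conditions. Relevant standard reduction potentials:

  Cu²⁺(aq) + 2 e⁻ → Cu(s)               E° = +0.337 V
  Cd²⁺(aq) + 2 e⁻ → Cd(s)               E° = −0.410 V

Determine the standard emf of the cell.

Of the two couples in this cell, the one with the more positive reduction potential is reduced at the cathode: here that is Cu²⁺/Cu (+0.337 V); Cd²⁺/Cd (−0.410 V) is the anode.
E°cell = E°(cathode) − E°(anode) = +0.337 − (−0.410) = +0.747 V.

+0.747 V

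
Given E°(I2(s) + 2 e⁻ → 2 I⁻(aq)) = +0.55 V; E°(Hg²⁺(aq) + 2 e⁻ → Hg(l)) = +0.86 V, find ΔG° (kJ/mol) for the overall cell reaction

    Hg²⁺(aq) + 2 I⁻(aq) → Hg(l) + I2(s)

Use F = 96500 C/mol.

−59.8 kJ/mol

In the reaction as written Hg²⁺(aq) is reduced, so the Hg²⁺/Hg couple is the cathode and I₂/I⁻ is the anode.
E°cell = +0.86 − (+0.55) = +0.31 V; balancing electrons gives n = 2.
ΔG° = −nFE°cell = −(2)(96500)(+0.31) J/mol = −59.8 kJ/mol.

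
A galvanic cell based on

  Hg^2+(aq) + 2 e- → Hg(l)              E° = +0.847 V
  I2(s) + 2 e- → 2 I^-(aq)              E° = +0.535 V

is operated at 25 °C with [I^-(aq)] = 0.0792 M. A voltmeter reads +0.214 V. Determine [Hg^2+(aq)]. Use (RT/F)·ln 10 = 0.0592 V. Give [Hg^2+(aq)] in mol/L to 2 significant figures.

0.078 M

The Hg²⁺/Hg couple has the larger reduction potential, so it is the cathode: E°cell = +0.847 − (+0.535) = +0.312 V and n = 2.
From the Nernst equation, log Q = n(E° − E)/0.0592 = 2·(+0.312 − (+0.214))/0.0592 = 3.311.
For Hg^2+(aq) + 2 I^-(aq) → Hg(l) + I2(s), the reaction quotient is Q = 1 / ([Hg^2+(aq)]·[I^-(aq)]^2).
Substituting the known concentrations and solving, log [Hg^2+(aq)] = −1.108 and [Hg^2+(aq)] = 0.078 M.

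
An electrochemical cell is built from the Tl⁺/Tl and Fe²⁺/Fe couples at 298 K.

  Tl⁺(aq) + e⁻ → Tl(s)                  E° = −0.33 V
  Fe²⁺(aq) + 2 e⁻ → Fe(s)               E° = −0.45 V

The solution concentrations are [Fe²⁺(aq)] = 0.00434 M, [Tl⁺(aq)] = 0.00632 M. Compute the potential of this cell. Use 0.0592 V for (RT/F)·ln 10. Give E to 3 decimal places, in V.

Since E°(Tl⁺/Tl) > E°(Fe²⁺/Fe), Tl⁺/Tl serves as the cathode.
The standard potential is −0.33 − (−0.45) = +0.12 V and the balanced reaction transfers n = 2 electrons.
For the overall reaction 2 Tl⁺(aq) + Fe(s) → 2 Tl(s) + Fe²⁺(aq), Q = [Fe²⁺(aq)] / [Tl⁺(aq)]^2 = 109, giving log Q = 2.036.
By the Nernst equation, E = +0.12 − (0.0592/2)·(2.036) = +0.060 V.

+0.060 V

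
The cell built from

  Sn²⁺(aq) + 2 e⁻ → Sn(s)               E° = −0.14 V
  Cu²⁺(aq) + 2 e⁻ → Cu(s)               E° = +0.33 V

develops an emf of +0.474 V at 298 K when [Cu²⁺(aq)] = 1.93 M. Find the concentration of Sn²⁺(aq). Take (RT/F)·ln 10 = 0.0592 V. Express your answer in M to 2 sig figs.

1.4 M

The Cu²⁺/Cu couple has the larger reduction potential, so it is the cathode: E°cell = +0.33 − (−0.14) = +0.47 V and n = 2.
Since E = E° − (0.0592/n)·log Q, log Q = n(E° − E)/0.0592 = −0.135.
Balancing electrons gives Cu²⁺(aq) + Sn(s) → Cu(s) + Sn²⁺(aq); thus Q = [Sn²⁺(aq)] / [Cu²⁺(aq)].
Isolating [Sn²⁺(aq)] in Q = 10^{−0.135} yields log [Sn²⁺(aq)] = 0.151, i.e. 1.4 M.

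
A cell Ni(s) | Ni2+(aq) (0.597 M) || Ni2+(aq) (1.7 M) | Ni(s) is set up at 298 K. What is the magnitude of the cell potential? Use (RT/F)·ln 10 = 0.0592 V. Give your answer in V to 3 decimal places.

0.013 V

For a concentration cell E°cell = 0, since both electrodes use the same couple.
The compartment with the higher Ni2+(aq) concentration (1.7 M) acts as the cathode; ions are reduced there and produced at the dilute (0.597 M) anode.
With n = 2, Ecell = −(0.0592/2)·log([dilute]/[conc]) = −(0.0592/2)·log(0.597/1.7) = +0.013 V.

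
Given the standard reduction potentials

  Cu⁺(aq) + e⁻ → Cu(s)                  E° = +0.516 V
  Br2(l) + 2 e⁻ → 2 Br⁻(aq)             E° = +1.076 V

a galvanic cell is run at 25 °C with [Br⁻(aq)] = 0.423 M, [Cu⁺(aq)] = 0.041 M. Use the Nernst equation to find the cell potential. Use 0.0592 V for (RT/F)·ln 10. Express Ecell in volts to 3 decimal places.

+0.664 V

Since E°(Br₂/Br⁻) > E°(Cu⁺/Cu), Br₂/Br⁻ serves as the cathode.
The standard potential is +1.076 − (+0.516) = +0.560 V and the balanced reaction transfers n = 2 electrons.
Balancing gives Br2(l) + 2 Cu(s) → 2 Br⁻(aq) + 2 Cu⁺(aq); hence Q = [Br⁻(aq)]^2·[Cu⁺(aq)]^2 = 0.000301 (log Q = −3.522).
Applying E = E° − (RT ln10/nF)·log Q gives +0.560 − (0.0592/2)(−3.522) = +0.664 V.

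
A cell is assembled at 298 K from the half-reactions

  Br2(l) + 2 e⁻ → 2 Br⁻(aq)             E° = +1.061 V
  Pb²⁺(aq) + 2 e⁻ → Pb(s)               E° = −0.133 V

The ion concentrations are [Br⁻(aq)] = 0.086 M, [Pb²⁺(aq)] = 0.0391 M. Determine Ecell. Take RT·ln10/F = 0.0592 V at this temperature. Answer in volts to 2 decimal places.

+1.30 V

Since E°(Br₂/Br⁻) > E°(Pb²⁺/Pb), Br₂/Br⁻ serves as the cathode.
The standard potential is +1.061 − (−0.133) = +1.194 V and the balanced reaction transfers n = 2 electrons.
Balancing gives Br2(l) + Pb(s) → 2 Br⁻(aq) + Pb²⁺(aq); hence Q = [Br⁻(aq)]^2·[Pb²⁺(aq)] = 0.000289 (log Q = −3.539).
Applying E = E° − (RT ln10/nF)·log Q gives +1.194 − (0.0592/2)(−3.539) = +1.30 V.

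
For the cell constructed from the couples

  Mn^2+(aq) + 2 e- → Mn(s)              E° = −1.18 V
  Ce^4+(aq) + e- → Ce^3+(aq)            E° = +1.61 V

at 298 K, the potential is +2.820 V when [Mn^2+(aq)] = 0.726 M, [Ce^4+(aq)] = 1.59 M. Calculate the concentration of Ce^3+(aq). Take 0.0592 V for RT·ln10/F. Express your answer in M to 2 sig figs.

The Ce⁴⁺/Ce³⁺ couple has the larger reduction potential, so it is the cathode: E°cell = +1.61 − (−1.18) = +2.79 V and n = 2.
From the Nernst equation, log Q = n(E° − E)/0.0592 = 2·(+2.79 − (+2.820))/0.0592 = −1.014.
For 2 Ce^4+(aq) + Mn(s) → 2 Ce^3+(aq) + Mn^2+(aq), the reaction quotient is Q = ([Ce^3+(aq)]^2·[Mn^2+(aq)]) / [Ce^4+(aq)]^2.
Substituting the known concentrations and solving, log [Ce^3+(aq)] = −0.236 and [Ce^3+(aq)] = 0.58 M.

0.58 M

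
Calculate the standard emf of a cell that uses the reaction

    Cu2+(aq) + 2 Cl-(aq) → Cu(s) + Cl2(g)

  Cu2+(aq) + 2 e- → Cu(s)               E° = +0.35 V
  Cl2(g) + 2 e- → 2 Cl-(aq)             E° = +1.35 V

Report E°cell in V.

−1.00 V

In the reaction as written, Cu2+(aq) is reduced (cathode) and Cl2(g) is produced by oxidation at the anode.
E°cell = E°(cathode) − E°(anode) = +0.35 − (+1.35) = −1.00 V.
The negative E°cell means the reaction is non-spontaneous in the direction written.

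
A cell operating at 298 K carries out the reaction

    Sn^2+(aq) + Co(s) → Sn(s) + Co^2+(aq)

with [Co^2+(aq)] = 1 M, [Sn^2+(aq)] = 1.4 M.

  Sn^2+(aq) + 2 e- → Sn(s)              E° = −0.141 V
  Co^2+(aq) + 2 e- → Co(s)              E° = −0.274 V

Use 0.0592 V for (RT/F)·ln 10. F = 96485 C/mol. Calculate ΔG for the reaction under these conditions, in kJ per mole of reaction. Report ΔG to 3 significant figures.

With Sn²⁺/Sn reduced at the cathode, E°cell = −0.141 − (−0.274) = +0.133 V and n = 2.
Q = [Co^2+(aq)] / [Sn^2+(aq)] = 0.714, so log Q = −0.146 and E = +0.133 − (0.0592/2)(−0.146) = +0.1373 V.
Then ΔG = −nFE = −2 × 96485 × +0.1373 J/mol = −26.5 kJ/mol.

−26.5 kJ/mol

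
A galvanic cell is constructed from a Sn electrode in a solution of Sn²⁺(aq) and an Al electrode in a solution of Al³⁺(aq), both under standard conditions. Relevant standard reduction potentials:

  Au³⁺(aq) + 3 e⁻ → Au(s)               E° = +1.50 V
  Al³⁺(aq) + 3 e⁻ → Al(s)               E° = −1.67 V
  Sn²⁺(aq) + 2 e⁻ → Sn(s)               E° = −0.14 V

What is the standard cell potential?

+1.53 V

Of the two couples in this cell, the one with the more positive reduction potential is reduced at the cathode: here that is Sn²⁺/Sn (−0.14 V); Al³⁺/Al (−1.67 V) is the anode.
E°cell = E°(cathode) − E°(anode) = −0.14 − (−1.67) = +1.53 V.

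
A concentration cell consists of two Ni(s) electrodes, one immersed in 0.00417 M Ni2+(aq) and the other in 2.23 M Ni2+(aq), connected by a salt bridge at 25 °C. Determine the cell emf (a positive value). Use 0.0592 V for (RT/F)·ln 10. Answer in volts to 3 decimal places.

0.081 V

For a concentration cell E°cell = 0, since both electrodes use the same couple.
The compartment with the higher Ni2+(aq) concentration (2.23 M) acts as the cathode; ions are reduced there and produced at the dilute (0.00417 M) anode.
With n = 2, Ecell = −(0.0592/2)·log([dilute]/[conc]) = −(0.0592/2)·log(0.00417/2.23) = +0.081 V.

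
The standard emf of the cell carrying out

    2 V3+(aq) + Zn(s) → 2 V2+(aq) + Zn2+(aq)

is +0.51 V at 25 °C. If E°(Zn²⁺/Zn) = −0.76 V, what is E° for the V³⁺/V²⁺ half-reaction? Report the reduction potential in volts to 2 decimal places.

−0.25 V

In the reaction as written the V³⁺/V²⁺ couple is reduced (cathode) and Zn²⁺/Zn is oxidized (anode), so E°cell = E°(V³⁺/V²⁺) − E°(Zn²⁺/Zn).
E°(V³⁺/V²⁺) = E°cell + E°(anode) = +0.51 + (−0.76) = −0.25 V.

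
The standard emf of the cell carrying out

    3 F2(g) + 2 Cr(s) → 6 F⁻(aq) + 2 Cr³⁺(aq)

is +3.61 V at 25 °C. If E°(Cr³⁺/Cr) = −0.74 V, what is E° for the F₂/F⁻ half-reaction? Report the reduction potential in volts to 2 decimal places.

In the reaction as written the F₂/F⁻ couple is reduced (cathode) and Cr³⁺/Cr is oxidized (anode), so E°cell = E°(F₂/F⁻) − E°(Cr³⁺/Cr).
E°(F₂/F⁻) = E°cell + E°(anode) = +3.61 + (−0.74) = +2.87 V.

+2.87 V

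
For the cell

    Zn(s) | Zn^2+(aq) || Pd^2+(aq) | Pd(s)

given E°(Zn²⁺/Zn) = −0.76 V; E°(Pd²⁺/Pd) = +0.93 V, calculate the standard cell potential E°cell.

By convention the left-hand electrode in cell notation is the anode (oxidation) and the right-hand electrode is the cathode (reduction).
E°cell = E°(right) − E°(left) = +0.93 − (−0.76) = +1.69 V.

+1.69 V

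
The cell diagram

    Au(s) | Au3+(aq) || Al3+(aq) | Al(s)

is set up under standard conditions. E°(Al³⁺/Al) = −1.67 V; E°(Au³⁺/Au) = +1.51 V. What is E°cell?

By convention the left-hand electrode in cell notation is the anode (oxidation) and the right-hand electrode is the cathode (reduction).
E°cell = E°(right) − E°(left) = −1.67 − (+1.51) = −3.18 V.
The negative sign shows that, as written, the cell would require an external voltage to drive the reaction.

−3.18 V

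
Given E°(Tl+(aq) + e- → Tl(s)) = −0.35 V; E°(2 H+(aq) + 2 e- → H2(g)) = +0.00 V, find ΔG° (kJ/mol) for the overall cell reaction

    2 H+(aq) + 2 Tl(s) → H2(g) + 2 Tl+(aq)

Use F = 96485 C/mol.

In the reaction as written H+(aq) is reduced, so the 2H⁺/H₂ couple is the cathode and Tl⁺/Tl is the anode.
E°cell = +0.00 − (−0.35) = +0.35 V; balancing electrons gives n = 2.
ΔG° = −nFE°cell = −(2)(96485)(+0.35) J/mol = −67.5 kJ/mol.

−67.5 kJ/mol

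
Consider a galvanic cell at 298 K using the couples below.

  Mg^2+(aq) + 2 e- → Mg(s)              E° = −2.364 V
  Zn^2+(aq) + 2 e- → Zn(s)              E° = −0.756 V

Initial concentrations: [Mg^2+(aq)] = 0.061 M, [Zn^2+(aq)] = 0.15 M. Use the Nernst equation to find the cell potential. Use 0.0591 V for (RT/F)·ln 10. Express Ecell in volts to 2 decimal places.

Zn²⁺/Zn is reduced (cathode, E° = −0.756 V) and Mg²⁺/Mg is oxidized (anode).
The standard potential is −0.756 − (−2.364) = +1.608 V and the balanced reaction transfers n = 2 electrons.
The balanced reaction is Zn^2+(aq) + Mg(s) → Zn(s) + Mg^2+(aq), so Q = [Mg^2+(aq)] / [Zn^2+(aq)] = 0.407 and log Q = −0.391.
Applying E = E° − (RT ln10/nF)·log Q gives +1.608 − (0.0591/2)(−0.391) = +1.62 V.

+1.62 V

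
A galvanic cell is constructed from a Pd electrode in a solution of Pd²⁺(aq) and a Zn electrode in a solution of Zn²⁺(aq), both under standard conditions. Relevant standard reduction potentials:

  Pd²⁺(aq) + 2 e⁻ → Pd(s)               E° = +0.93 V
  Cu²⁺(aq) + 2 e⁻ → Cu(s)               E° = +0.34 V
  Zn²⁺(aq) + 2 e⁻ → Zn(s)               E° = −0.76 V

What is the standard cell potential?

The Pd²⁺/Pd couple has the higher E°, so Pd ion is reduced (cathode) and Zn is oxidized (anode).
E°cell = E°(cathode) − E°(anode) = +0.93 − (−0.76) = +1.69 V.

+1.69 V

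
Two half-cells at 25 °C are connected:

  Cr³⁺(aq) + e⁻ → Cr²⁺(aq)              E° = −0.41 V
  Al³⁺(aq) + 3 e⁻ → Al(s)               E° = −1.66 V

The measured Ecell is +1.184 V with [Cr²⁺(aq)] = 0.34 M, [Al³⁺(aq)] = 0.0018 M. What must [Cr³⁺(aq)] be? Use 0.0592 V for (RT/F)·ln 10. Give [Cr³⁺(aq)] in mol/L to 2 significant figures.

With Cr³⁺/Cr²⁺ at the cathode and Al³⁺/Al at the anode, E°cell = −0.41 − (−1.66) = +1.25 V (n = 3).
From the Nernst equation, log Q = n(E° − E)/0.0592 = 3·(+1.25 − (+1.184))/0.0592 = 3.345.
For 3 Cr³⁺(aq) + Al(s) → 3 Cr²⁺(aq) + Al³⁺(aq), the reaction quotient is Q = ([Cr²⁺(aq)]^3·[Al³⁺(aq)]) / [Cr³⁺(aq)]^3.
Isolating [Cr³⁺(aq)] in Q = 10^{3.345} yields log [Cr³⁺(aq)] = −2.498, i.e. 0.0032 M.

0.0032 M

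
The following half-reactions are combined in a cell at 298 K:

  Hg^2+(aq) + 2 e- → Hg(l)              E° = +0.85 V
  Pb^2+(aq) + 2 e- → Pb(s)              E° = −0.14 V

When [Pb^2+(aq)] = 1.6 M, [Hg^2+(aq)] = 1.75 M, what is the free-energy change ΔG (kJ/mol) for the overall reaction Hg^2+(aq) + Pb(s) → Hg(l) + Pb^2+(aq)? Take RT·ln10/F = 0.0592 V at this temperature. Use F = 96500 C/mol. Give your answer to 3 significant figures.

E°cell = +0.85 − (−0.14) = +0.99 V; the balanced reaction transfers n = 2 electrons.
Q = [Pb^2+(aq)] / [Hg^2+(aq)] = 0.914, so log Q = −0.039 and E = +0.99 − (0.0592/2)(−0.039) = +0.9912 V.
ΔG = −nFE = −(2)(96500)(+0.9912) J/mol = −191 kJ/mol.

−191 kJ/mol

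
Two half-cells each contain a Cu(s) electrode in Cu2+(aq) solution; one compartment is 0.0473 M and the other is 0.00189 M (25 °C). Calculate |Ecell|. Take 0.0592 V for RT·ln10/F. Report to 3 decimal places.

0.041 V

For a concentration cell E°cell = 0, since both electrodes use the same couple.
The compartment with the higher Cu2+(aq) concentration (0.0473 M) acts as the cathode; ions are reduced there and produced at the dilute (0.00189 M) anode.
With n = 2, Ecell = −(0.0592/2)·log([dilute]/[conc]) = −(0.0592/2)·log(0.00189/0.0473) = +0.041 V.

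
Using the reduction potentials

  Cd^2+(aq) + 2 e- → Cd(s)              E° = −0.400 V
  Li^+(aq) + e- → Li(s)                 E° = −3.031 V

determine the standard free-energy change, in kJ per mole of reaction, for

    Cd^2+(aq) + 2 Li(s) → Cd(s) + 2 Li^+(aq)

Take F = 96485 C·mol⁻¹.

−508 kJ/mol

In the reaction as written Cd^2+(aq) is reduced, so the Cd²⁺/Cd couple is the cathode and Li⁺/Li is the anode.
E°cell = −0.400 − (−3.031) = +2.631 V; balancing electrons gives n = 2.
ΔG° = −nFE°cell = −(2)(96485)(+2.631) J/mol = −508 kJ/mol.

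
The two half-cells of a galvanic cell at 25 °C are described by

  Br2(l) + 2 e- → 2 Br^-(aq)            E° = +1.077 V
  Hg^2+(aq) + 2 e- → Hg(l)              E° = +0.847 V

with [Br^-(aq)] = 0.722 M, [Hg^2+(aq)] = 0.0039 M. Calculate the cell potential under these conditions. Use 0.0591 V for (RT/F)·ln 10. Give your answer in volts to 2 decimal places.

+0.31 V

Since E°(Br₂/Br⁻) > E°(Hg²⁺/Hg), Br₂/Br⁻ serves as the cathode.
The standard potential is +1.077 − (+0.847) = +0.230 V and the balanced reaction transfers n = 2 electrons.
For the overall reaction Br2(l) + Hg(l) → 2 Br^-(aq) + Hg^2+(aq), Q = [Br^-(aq)]^2·[Hg^2+(aq)] = 0.00203, giving log Q = −2.692.
Applying E = E° − (RT ln10/nF)·log Q gives +0.230 − (0.0591/2)(−2.692) = +0.31 V.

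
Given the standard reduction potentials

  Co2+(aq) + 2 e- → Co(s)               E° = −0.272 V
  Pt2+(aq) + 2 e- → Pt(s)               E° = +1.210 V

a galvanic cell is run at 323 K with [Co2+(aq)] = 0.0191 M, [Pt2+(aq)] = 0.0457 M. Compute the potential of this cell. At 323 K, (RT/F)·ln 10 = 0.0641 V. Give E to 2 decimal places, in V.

+1.49 V

The Pt²⁺/Pt couple has the more positive E°, so it is the cathode; Co²⁺/Co is the anode.
E°cell = +1.210 − (−0.272) = +1.482 V, with n = 2 electrons transferred.
Balancing gives Pt2+(aq) + Co(s) → Pt(s) + Co2+(aq); hence Q = [Co2+(aq)] / [Pt2+(aq)] = 0.418 (log Q = −0.379).
By the Nernst equation, E = +1.482 − (0.0641/2)·(−0.379) = +1.49 V.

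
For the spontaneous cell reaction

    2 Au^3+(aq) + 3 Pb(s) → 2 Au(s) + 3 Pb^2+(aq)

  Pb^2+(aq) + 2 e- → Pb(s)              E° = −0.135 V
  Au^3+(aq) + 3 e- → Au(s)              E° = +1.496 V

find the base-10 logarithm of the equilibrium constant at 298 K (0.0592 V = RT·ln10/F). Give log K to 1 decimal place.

log K = 165.3

The Au³⁺/Au couple is reduced (cathode); E°cell = +1.496 − (−0.135) = +1.631 V with n = 6.
At equilibrium E = 0, so log K = nE°cell / 0.0592 = (6)(+1.631) / 0.0592 = 165.3.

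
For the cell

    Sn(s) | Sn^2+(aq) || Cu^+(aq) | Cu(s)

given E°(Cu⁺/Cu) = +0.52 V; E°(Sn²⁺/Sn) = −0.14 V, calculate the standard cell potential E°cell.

+0.66 V

By convention the left-hand electrode in cell notation is the anode (oxidation) and the right-hand electrode is the cathode (reduction).
E°cell = E°(right) − E°(left) = +0.52 − (−0.14) = +0.66 V.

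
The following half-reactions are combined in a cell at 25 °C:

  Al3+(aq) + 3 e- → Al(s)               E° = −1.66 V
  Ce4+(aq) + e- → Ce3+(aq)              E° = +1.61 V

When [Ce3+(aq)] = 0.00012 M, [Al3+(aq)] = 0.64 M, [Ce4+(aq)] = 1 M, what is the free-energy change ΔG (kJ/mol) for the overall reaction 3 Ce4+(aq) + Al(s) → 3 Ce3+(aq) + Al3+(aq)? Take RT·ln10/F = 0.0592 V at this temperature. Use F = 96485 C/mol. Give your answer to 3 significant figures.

The standard cell potential is +1.61 − (−1.66) = +3.27 V, with n = 3 electrons in the balanced equation.
Here Q = ([Ce3+(aq)]^3·[Al3+(aq)]) / [Ce4+(aq)]^3 = 1.11×10^−12 (log Q = −11.956), giving E = +3.27 − (0.0592/3)·(−11.956) = +3.5059 V.
Finally ΔG = −nFE = −(3)(96485 C/mol)(+3.5059 V) = −1010 kJ/mol.

−1010 kJ/mol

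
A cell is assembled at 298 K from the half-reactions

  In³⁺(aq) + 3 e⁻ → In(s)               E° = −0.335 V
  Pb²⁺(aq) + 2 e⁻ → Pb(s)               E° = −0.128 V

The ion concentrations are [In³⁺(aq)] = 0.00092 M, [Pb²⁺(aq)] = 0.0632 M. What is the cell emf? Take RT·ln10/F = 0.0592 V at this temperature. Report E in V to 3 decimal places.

+0.231 V

Since E°(Pb²⁺/Pb) > E°(In³⁺/In), Pb²⁺/Pb serves as the cathode.
The standard potential is −0.128 − (−0.335) = +0.207 V and the balanced reaction transfers n = 6 electrons.
The balanced reaction is 3 Pb²⁺(aq) + 2 In(s) → 3 Pb(s) + 2 In³⁺(aq), so Q = [In³⁺(aq)]^2 / [Pb²⁺(aq)]^3 = 0.00335 and log Q = −2.475.
E = E° − (0.0592/n)·log Q = +0.207 − (0.0592/6)(−2.475) = +0.231 V.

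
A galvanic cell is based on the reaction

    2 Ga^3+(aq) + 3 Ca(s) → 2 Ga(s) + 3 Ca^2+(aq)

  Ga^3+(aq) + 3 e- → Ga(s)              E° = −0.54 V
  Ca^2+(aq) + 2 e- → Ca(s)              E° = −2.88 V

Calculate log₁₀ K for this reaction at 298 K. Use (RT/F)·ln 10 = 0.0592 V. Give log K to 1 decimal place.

log K = 237.2

The Ga³⁺/Ga couple is reduced (cathode); E°cell = −0.54 − (−2.88) = +2.34 V with n = 6.
At equilibrium E = 0, so log K = nE°cell / 0.0592 = (6)(+2.34) / 0.0592 = 237.2.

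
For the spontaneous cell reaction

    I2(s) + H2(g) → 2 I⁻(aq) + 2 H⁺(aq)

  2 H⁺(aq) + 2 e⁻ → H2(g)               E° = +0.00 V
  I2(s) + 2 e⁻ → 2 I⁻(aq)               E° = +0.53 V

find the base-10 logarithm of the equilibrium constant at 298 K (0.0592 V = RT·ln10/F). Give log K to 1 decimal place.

log K = 17.9

The I₂/I⁻ couple is reduced (cathode); E°cell = +0.53 − (+0.00) = +0.53 V with n = 2.
At equilibrium E = 0, so log K = nE°cell / 0.0592 = (2)(+0.53) / 0.0592 = 17.9.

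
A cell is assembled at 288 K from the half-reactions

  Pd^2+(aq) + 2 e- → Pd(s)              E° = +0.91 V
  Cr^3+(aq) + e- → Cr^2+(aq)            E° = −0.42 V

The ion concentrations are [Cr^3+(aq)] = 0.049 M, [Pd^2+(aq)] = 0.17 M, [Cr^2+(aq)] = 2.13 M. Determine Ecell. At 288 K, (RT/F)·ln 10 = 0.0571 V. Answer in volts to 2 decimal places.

Pd²⁺/Pd is reduced (cathode, E° = +0.91 V) and Cr³⁺/Cr²⁺ is oxidized (anode).
E°cell = E°cat − E°an = +0.91 − (−0.42) = +1.33 V; n = 2.
Balancing gives Pd^2+(aq) + 2 Cr^2+(aq) → Pd(s) + 2 Cr^3+(aq); hence Q = [Cr^3+(aq)]^2 / ([Pd^2+(aq)]·[Cr^2+(aq)]^2) = 0.00311 (log Q = −2.507).
Applying E = E° − (RT ln10/nF)·log Q gives +1.33 − (0.0571/2)(−2.507) = +1.40 V.

+1.40 V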